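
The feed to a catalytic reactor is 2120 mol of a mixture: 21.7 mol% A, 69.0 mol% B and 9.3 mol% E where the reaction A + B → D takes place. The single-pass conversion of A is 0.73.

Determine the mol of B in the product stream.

A reacted = 0.73 × 460 = 335.8 mol; ν_A = −1, so ξ = 335.8/1 = 335.8 mol.
Outlet amounts (n = n₀ + ν ξ):
  A: 460 − 1(335.8) = 124.2
  B: 1463 − 1(335.8) = 1127
  D: 0 + 1(335.8) = 335.8
  E: 197.2 (inert)

1130 mol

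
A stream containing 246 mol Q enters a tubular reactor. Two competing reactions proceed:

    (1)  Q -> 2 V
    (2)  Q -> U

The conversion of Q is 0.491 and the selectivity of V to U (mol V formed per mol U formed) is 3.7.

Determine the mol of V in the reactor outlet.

157 mol

Conversion of Q: Q consumed = 0.491 × 246 = 120.8 mol = 1ξ₁ + 1ξ₂.
Selectivity: 2ξ₁ / (1ξ₂) = 3.7 → ξ₁ = 1.85 ξ₂.
Substitute: (1·1.85 + 1) ξ₂ = 120.8 → ξ₂ = 42.38 mol, ξ₁ = 78.4 mol.
Outlet amounts (n = n₀ + Σ ν·ξ):
  Q: 246 − 1(78.4) − 1(42.38) = 125.2
  V: 0 + 2(78.4) = 156.8
  U: 0 + 1(42.38) = 42.38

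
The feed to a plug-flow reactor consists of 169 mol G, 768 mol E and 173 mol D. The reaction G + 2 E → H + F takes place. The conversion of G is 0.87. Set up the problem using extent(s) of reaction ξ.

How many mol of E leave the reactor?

G reacted = 0.87 × 169 = 147 mol; ν_G = −1, so ξ = 147/1 = 147 mol.
Outlet amounts (n = n₀ + ν ξ):
  G: 169 − 1(147) = 21.97
  E: 768 − 2(147) = 473.9
  H: 0 + 1(147) = 147
  F: 0 + 1(147) = 147
  D: 173 (inert)

474 mol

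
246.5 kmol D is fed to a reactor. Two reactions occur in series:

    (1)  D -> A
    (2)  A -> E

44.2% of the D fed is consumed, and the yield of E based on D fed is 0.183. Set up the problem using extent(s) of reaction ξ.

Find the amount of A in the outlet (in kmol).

63.8 kmol

Conversion of D: D consumed = 1ξ₁ = 0.442 × 246.5 → ξ₁ = 109 kmol.
Yield of E: 1ξ₂ / 246.5 = 0.183 → ξ₂ = 45.11 kmol.
Outlet amounts (n = n₀ + Σ ν·ξ):
  D: 246.5 − 1(109) = 137.5
  A: 0 + 1(109) − 1(45.11) = 63.84
  E: 0 + 1(45.11) = 45.11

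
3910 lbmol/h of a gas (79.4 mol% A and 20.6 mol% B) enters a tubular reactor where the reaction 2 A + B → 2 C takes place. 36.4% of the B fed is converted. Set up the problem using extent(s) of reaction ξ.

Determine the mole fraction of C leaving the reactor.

B reacted = 0.364 × 805.5 = 293.2 lbmol/h; ν_B = −1, so ξ = 293.2/1 = 293.2 lbmol/h.
Outlet amounts (n = n₀ + ν ξ):
  A: 3105 − 2(293.2) = 2518
  B: 805.5 − 1(293.2) = 512.3
  C: 0 + 2(293.2) = 586.4
Total out = 3617 lbmol/h; y_C = 586.4 / 3617 = 0.1621.

0.162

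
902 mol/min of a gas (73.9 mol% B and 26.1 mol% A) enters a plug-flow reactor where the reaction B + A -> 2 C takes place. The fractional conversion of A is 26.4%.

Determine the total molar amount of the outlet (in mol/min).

902 mol/min

A reacted = 0.264 × 235.4 = 62.15 mol/min; ν_A = −1, so ξ = 62.15/1 = 62.15 mol/min.
Outlet amounts (n = n₀ + ν ξ):
  B: 666.6 − 1(62.15) = 604.4
  A: 235.4 − 1(62.15) = 173.3
  C: 0 + 2(62.15) = 124.3
Total out = 604.4 + 173.3 + 124.3 = 902 mol/min.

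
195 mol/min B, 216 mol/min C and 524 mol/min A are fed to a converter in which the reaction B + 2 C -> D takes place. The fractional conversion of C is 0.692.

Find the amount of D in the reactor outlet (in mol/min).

74.7 mol/min

C reacted = 0.692 × 216 = 149.5 mol/min; ν_C = −2, so ξ = 149.5/2 = 74.74 mol/min.
Outlet amounts (n = n₀ + ν ξ):
  B: 195 − 1(74.74) = 120.3
  C: 216 − 2(74.74) = 66.53
  D: 0 + 1(74.74) = 74.74
  A: 524 (inert)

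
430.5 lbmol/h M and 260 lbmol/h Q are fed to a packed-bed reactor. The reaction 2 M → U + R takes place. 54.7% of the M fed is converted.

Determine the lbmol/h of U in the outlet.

M reacted = 0.547 × 430.5 = 235.5 lbmol/h; ν_M = −2, so ξ = 235.5/2 = 117.7 lbmol/h.
Outlet amounts (n = n₀ + ν ξ):
  M: 430.5 − 2(117.7) = 195
  U: 0 + 1(117.7) = 117.7
  R: 0 + 1(117.7) = 117.7
  Q: 260 (inert)

118 lbmol/h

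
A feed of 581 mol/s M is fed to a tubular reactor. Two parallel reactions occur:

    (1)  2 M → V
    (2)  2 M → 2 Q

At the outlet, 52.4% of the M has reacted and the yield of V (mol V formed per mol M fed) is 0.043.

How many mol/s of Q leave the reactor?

Yield of V: 1ξ₁ / 581 = 0.043 → ξ₁ = 24.98 mol/s.
Conversion of M: 2ξ₁ + 2ξ₂ = 0.524 × 581 = 304.4 → ξ₂ = 127.2 mol/s.
Outlet amounts (n = n₀ + Σ ν·ξ):
  M: 581 − 2(24.98) − 2(127.2) = 276.6
  V: 0 + 1(24.98) = 24.98
  Q: 0 + 2(127.2) = 254.5

254 mol/s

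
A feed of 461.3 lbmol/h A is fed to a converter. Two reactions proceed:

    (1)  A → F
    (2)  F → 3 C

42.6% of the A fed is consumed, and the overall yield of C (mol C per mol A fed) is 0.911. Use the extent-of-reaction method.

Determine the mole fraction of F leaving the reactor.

Conversion of A: A consumed = 1ξ₁ = 0.426 × 461.3 → ξ₁ = 196.5 lbmol/h.
Yield of C: 3ξ₂ / 461.3 = 0.911 → ξ₂ = 140.1 lbmol/h.
Outlet amounts (n = n₀ + Σ ν·ξ):
  A: 461.3 − 1(196.5) = 264.8
  F: 0 + 1(196.5) − 1(140.1) = 56.43
  C: 0 + 3(140.1) = 420.2
Total out = 741.5 lbmol/h; y_F = 56.43 / 741.5 = 0.07611.

0.0761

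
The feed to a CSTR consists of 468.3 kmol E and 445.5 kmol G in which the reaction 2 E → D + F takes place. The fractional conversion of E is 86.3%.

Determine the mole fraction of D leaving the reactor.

0.221

E reacted = 0.863 × 468.3 = 404.1 kmol; ν_E = −2, so ξ = 404.1/2 = 202.1 kmol.
Outlet amounts (n = n₀ + ν ξ):
  E: 468.3 − 2(202.1) = 64.16
  D: 0 + 1(202.1) = 202.1
  F: 0 + 1(202.1) = 202.1
  G: 445.5 (inert)
Total out = 913.8 kmol; y_D = 202.1 / 913.8 = 0.2211.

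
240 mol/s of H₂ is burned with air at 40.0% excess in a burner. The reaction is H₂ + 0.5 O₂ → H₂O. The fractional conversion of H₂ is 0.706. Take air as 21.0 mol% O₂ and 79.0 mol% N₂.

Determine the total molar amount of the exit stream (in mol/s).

Stoichiometric O₂ = 0.5 × 240 = 120 mol/s; O₂ fed = 120 × 1.400 = 168 mol/s.
N₂ fed = 168 × 79/21 = 632 mol/s.
Fuel reacted = 0.706 × 240 → ξ = 169.4 mol/s.
Outlet (n = n₀ + ν ξ):
  H₂: 240 − 1(169.4) = 70.56
  O₂: 168 − 0.5(169.4) = 83.28
  N₂: 632 (inert)
  H₂O: 0 + 1(169.4) = 169.4
Total out = 70.56 + 83.28 + 632 + 169.4 = 955.3 mol/s.

955 mol/s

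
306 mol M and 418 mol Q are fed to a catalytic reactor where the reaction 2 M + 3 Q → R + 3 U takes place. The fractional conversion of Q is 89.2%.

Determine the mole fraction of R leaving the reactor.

Q reacted = 0.892 × 418 = 372.9 mol; ν_Q = −3, so ξ = 372.9/3 = 124.3 mol.
Outlet amounts (n = n₀ + ν ξ):
  M: 306 − 2(124.3) = 57.43
  Q: 418 − 3(124.3) = 45.14
  R: 0 + 1(124.3) = 124.3
  U: 0 + 3(124.3) = 372.9
Total out = 599.7 mol; y_R = 124.3 / 599.7 = 0.2072.

0.207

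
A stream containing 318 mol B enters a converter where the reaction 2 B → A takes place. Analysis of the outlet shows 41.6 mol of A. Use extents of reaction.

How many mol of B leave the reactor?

For A: n = n₀ + 1ξ → 41.6 = 0 + 1ξ, giving ξ = 41.6 mol.
Outlet amounts (n = n₀ + ν ξ):
  B: 318 − 2(41.6) = 234.8
  A: 0 + 1(41.6) = 41.6

235 mol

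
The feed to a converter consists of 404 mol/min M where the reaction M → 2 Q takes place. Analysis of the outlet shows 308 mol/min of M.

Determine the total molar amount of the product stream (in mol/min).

500 mol/min

For M: n = n₀ − 1ξ → 308 = 404 − 1ξ, giving ξ = 96 mol/min.
Outlet amounts (n = n₀ + ν ξ):
  M: 404 − 1(96) = 308
  Q: 0 + 2(96) = 192
Total out = 308 + 192 = 500 mol/min.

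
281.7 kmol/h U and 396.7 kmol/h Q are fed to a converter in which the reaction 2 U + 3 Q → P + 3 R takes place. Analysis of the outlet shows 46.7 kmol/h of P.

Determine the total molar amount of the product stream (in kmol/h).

632 kmol/h

For P: n = n₀ + 1ξ → 46.7 = 0 + 1ξ, giving ξ = 46.7 kmol/h.
Outlet amounts (n = n₀ + ν ξ):
  U: 281.7 − 2(46.7) = 188.3
  Q: 396.7 − 3(46.7) = 256.6
  P: 0 + 1(46.7) = 46.7
  R: 0 + 3(46.7) = 140.1
Total out = 188.3 + 256.6 + 46.7 + 140.1 = 631.7 kmol/h.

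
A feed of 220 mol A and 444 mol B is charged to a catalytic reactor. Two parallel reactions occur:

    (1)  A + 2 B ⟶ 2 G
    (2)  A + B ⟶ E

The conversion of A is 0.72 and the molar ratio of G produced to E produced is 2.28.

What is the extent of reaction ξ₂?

Conversion of A: A consumed = 0.72 × 220 = 158.4 mol = 1ξ₁ + 1ξ₂.
Selectivity: 2ξ₁ / (1ξ₂) = 2.28 → ξ₁ = 1.14 ξ₂.
Substitute: (1·1.14 + 1) ξ₂ = 158.4 → ξ₂ = 74.02 mol, ξ₁ = 84.38 mol.
Outlet amounts (n = n₀ + Σ ν·ξ):
  A: 220 − 1(84.38) − 1(74.02) = 61.6
  B: 444 − 2(84.38) − 1(74.02) = 201.2
  G: 0 + 2(84.38) = 168.8
  E: 0 + 1(74.02) = 74.02

ξ₂ = 74 mol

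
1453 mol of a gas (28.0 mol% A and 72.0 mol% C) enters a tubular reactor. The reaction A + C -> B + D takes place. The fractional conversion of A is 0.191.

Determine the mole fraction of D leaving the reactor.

0.0535

A reacted = 0.191 × 406.8 = 77.71 mol; ν_A = −1, so ξ = 77.71/1 = 77.71 mol.
Outlet amounts (n = n₀ + ν ξ):
  A: 406.8 − 1(77.71) = 329.1
  C: 1046 − 1(77.71) = 968.5
  B: 0 + 1(77.71) = 77.71
  D: 0 + 1(77.71) = 77.71
Total out = 1453 mol; y_D = 77.71 / 1453 = 0.05348.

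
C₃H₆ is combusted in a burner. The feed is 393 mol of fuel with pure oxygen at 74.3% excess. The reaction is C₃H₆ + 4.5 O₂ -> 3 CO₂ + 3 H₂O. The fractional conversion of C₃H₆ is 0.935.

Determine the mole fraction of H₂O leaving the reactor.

Stoichiometric O₂ = 4.5 × 393 = 1768 mol; O₂ fed = 1768 × 1.743 = 3082 mol.
Fuel reacted = 0.935 × 393 → ξ = 367.5 mol.
Outlet (n = n₀ + ν ξ):
  C₃H₆: 393 − 1(367.5) = 25.54
  O₂: 3082 − 4.5(367.5) = 1429
  CO₂: 0 + 3(367.5) = 1102
  H₂O: 0 + 3(367.5) = 1102
Total out = 3659 mol; y_H₂O = 1102 / 3659 = 0.3013.

0.301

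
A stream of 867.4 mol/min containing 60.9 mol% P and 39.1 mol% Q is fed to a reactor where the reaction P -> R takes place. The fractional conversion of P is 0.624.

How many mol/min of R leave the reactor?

330 mol/min

P reacted = 0.624 × 528.2 = 329.6 mol/min; ν_P = −1, so ξ = 329.6/1 = 329.6 mol/min.
Outlet amounts (n = n₀ + ν ξ):
  P: 528.2 − 1(329.6) = 198.6
  R: 0 + 1(329.6) = 329.6
  Q: 339.2 (inert)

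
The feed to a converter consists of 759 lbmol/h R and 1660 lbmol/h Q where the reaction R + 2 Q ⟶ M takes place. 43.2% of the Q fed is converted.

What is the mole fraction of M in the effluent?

0.211

Q reacted = 0.432 × 1660 = 717.1 lbmol/h; ν_Q = −2, so ξ = 717.1/2 = 358.6 lbmol/h.
Outlet amounts (n = n₀ + ν ξ):
  R: 759 − 1(358.6) = 400.4
  Q: 1660 − 2(358.6) = 942.9
  M: 0 + 1(358.6) = 358.6
Total out = 1702 lbmol/h; y_M = 358.6 / 1702 = 0.2107.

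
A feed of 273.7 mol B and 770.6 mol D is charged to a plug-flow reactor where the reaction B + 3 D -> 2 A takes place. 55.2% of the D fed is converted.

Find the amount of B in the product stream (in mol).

132 mol

D reacted = 0.552 × 770.6 = 425.4 mol; ν_D = −3, so ξ = 425.4/3 = 141.8 mol.
Outlet amounts (n = n₀ + ν ξ):
  B: 273.7 − 1(141.8) = 131.9
  D: 770.6 − 3(141.8) = 345.2
  A: 0 + 2(141.8) = 283.6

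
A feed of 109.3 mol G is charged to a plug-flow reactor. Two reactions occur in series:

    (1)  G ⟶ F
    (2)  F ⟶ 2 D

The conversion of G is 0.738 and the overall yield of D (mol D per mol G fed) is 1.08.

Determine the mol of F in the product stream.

21.6 mol

Conversion of G: G consumed = 1ξ₁ = 0.738 × 109.3 → ξ₁ = 80.66 mol.
Yield of D: 2ξ₂ / 109.3 = 1.08 → ξ₂ = 59.02 mol.
Outlet amounts (n = n₀ + Σ ν·ξ):
  G: 109.3 − 1(80.66) = 28.64
  F: 0 + 1(80.66) − 1(59.02) = 21.64
  D: 0 + 2(59.02) = 118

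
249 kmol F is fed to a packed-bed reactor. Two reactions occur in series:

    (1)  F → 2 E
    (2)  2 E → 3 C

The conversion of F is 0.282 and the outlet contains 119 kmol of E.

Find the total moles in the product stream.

Conversion of F: F consumed = 1ξ₁ = 0.282 × 249 → ξ₁ = 70.22 kmol.
E balance: n_E = 0 + 2ξ₁ − 2ξ₂ = 119 → ξ₂ = (2·70.22 − 119)/2 = 10.72 kmol.
Outlet amounts (n = n₀ + Σ ν·ξ):
  F: 249 − 1(70.22) = 178.8
  E: 0 + 2(70.22) − 2(10.72) = 119
  C: 0 + 3(10.72) = 32.15
Total out = 178.8 + 119 + 32.15 = 329.9 kmol.

330 kmol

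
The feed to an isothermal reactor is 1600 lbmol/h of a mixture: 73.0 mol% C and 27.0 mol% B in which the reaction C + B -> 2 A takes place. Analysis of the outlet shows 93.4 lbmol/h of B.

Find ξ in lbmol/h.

ξ = 339 lbmol/h

For B: n = n₀ − 1ξ → 93.4 = 432 − 1ξ, giving ξ = 338.6 lbmol/h.
Outlet amounts (n = n₀ + ν ξ):
  C: 1168 − 1(338.6) = 829.4
  B: 432 − 1(338.6) = 93.4
  A: 0 + 2(338.6) = 677.2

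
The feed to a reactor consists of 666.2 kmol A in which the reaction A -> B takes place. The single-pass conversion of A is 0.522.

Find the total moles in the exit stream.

A reacted = 0.522 × 666.2 = 347.8 kmol; ν_A = −1, so ξ = 347.8/1 = 347.8 kmol.
Outlet amounts (n = n₀ + ν ξ):
  A: 666.2 − 1(347.8) = 318.4
  B: 0 + 1(347.8) = 347.8
Total out = 318.4 + 347.8 = 666.2 kmol.

666 kmol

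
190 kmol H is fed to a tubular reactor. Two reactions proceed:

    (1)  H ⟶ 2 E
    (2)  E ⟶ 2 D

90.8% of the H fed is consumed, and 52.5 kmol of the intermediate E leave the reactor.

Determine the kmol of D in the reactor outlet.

585 kmol

Conversion of H: H consumed = 1ξ₁ = 0.908 × 190 → ξ₁ = 172.5 kmol.
E balance: n_E = 0 + 2ξ₁ − 1ξ₂ = 52.5 → ξ₂ = (2·172.5 − 52.5)/1 = 292.5 kmol.
Outlet amounts (n = n₀ + Σ ν·ξ):
  H: 190 − 1(172.5) = 17.48
  E: 0 + 2(172.5) − 1(292.5) = 52.5
  D: 0 + 2(292.5) = 585.1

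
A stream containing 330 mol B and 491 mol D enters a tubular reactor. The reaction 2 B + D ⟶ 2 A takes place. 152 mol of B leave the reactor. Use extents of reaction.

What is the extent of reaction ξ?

For B: n = n₀ − 2ξ → 152 = 330 − 2ξ, giving ξ = 89 mol.
Outlet amounts (n = n₀ + ν ξ):
  B: 330 − 2(89) = 152
  D: 491 − 1(89) = 402
  A: 0 + 2(89) = 178

ξ = 89 mol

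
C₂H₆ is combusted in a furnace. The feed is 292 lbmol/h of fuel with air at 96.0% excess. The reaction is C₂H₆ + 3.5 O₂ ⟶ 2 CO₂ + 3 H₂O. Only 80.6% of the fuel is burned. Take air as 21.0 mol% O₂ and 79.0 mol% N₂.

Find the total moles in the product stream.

Stoichiometric O₂ = 3.5 × 292 = 1022 lbmol/h; O₂ fed = 1022 × 1.960 = 2003 lbmol/h.
N₂ fed = 2003 × 79/21 = 7536 lbmol/h.
Fuel reacted = 0.806 × 292 → ξ = 235.4 lbmol/h.
Outlet (n = n₀ + ν ξ):
  C₂H₆: 292 − 1(235.4) = 56.65
  O₂: 2003 − 3.5(235.4) = 1179
  N₂: 7536 (inert)
  CO₂: 0 + 2(235.4) = 470.7
  H₂O: 0 + 3(235.4) = 706.1
Total out = 56.65 + 1179 + 7536 + 470.7 + 706.1 = 9948 lbmol/h.

9950 lbmol/h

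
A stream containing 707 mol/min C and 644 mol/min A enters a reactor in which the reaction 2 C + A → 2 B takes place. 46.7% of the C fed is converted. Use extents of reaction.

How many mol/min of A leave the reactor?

479 mol/min

C reacted = 0.467 × 707 = 330.2 mol/min; ν_C = −2, so ξ = 330.2/2 = 165.1 mol/min.
Outlet amounts (n = n₀ + ν ξ):
  C: 707 − 2(165.1) = 376.8
  A: 644 − 1(165.1) = 478.9
  B: 0 + 2(165.1) = 330.2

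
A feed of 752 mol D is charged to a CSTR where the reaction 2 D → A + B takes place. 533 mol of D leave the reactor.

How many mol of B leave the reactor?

For D: n = n₀ − 2ξ → 533 = 752 − 2ξ, giving ξ = 109.5 mol.
Outlet amounts (n = n₀ + ν ξ):
  D: 752 − 2(109.5) = 533
  A: 0 + 1(109.5) = 109.5
  B: 0 + 1(109.5) = 109.5

110 mol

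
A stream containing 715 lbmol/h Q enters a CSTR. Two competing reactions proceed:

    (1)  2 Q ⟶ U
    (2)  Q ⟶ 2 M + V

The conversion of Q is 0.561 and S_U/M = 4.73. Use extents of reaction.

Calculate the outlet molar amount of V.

Conversion of Q: Q consumed = 0.561 × 715 = 401.1 lbmol/h = 2ξ₁ + 1ξ₂.
Selectivity: 1ξ₁ / (2ξ₂) = 4.73 → ξ₁ = 9.46 ξ₂.
Substitute: (2·9.46 + 1) ξ₂ = 401.1 → ξ₂ = 20.14 lbmol/h, ξ₁ = 190.5 lbmol/h.
Outlet amounts (n = n₀ + Σ ν·ξ):
  Q: 715 − 2(190.5) − 1(20.14) = 313.9
  U: 0 + 1(190.5) = 190.5
  M: 0 + 2(20.14) = 40.27
  V: 0 + 1(20.14) = 20.14

20.1 lbmol/h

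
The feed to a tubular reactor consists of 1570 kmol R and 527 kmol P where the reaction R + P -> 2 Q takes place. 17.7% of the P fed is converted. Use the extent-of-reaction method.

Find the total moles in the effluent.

2100 kmol

P reacted = 0.177 × 527 = 93.28 kmol; ν_P = −1, so ξ = 93.28/1 = 93.28 kmol.
Outlet amounts (n = n₀ + ν ξ):
  R: 1570 − 1(93.28) = 1477
  P: 527 − 1(93.28) = 433.7
  Q: 0 + 2(93.28) = 186.6
Total out = 1477 + 433.7 + 186.6 = 2097 kmol.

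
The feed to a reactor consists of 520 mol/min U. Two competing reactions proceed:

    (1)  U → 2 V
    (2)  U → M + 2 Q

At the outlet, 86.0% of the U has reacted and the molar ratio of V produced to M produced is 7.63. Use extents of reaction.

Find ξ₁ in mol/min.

Conversion of U: U consumed = 0.86 × 520 = 447.2 mol/min = 1ξ₁ + 1ξ₂.
Selectivity: 2ξ₁ / (1ξ₂) = 7.63 → ξ₁ = 3.815 ξ₂.
Substitute: (1·3.815 + 1) ξ₂ = 447.2 → ξ₂ = 92.88 mol/min, ξ₁ = 354.3 mol/min.
Outlet amounts (n = n₀ + Σ ν·ξ):
  U: 520 − 1(354.3) − 1(92.88) = 72.8
  V: 0 + 2(354.3) = 708.6
  M: 0 + 1(92.88) = 92.88
  Q: 0 + 2(92.88) = 185.8

ξ₁ = 354 mol/min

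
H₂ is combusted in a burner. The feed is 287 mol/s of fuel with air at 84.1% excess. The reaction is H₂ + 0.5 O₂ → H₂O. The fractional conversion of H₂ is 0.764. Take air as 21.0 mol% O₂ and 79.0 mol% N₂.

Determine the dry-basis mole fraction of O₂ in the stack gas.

0.127

Stoichiometric O₂ = 0.5 × 287 = 143.5 mol/s; O₂ fed = 143.5 × 1.841 = 264.2 mol/s.
N₂ fed = 264.2 × 79/21 = 993.8 mol/s.
Fuel reacted = 0.764 × 287 → ξ = 219.3 mol/s.
Outlet (n = n₀ + ν ξ):
  H₂: 287 − 1(219.3) = 67.73
  O₂: 264.2 − 0.5(219.3) = 154.5
  N₂: 993.8 (inert)
  H₂O: 0 + 1(219.3) = 219.3
Dry total = 1216 mol/s; y_O₂ (dry) = 154.5 / 1216 = 0.1271.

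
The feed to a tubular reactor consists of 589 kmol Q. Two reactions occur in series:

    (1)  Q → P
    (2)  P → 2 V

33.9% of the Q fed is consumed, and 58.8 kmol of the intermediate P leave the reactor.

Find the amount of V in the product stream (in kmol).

Conversion of Q: Q consumed = 1ξ₁ = 0.339 × 589 → ξ₁ = 199.7 kmol.
P balance: n_P = 0 + 1ξ₁ − 1ξ₂ = 58.8 → ξ₂ = (1·199.7 − 58.8)/1 = 140.9 kmol.
Outlet amounts (n = n₀ + Σ ν·ξ):
  Q: 589 − 1(199.7) = 389.3
  P: 0 + 1(199.7) − 1(140.9) = 58.8
  V: 0 + 2(140.9) = 281.7

282 kmol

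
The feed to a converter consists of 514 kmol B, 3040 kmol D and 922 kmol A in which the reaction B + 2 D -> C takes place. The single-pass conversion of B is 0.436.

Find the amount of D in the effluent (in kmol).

B reacted = 0.436 × 514 = 224.1 kmol; ν_B = −1, so ξ = 224.1/1 = 224.1 kmol.
Outlet amounts (n = n₀ + ν ξ):
  B: 514 − 1(224.1) = 289.9
  D: 3040 − 2(224.1) = 2592
  C: 0 + 1(224.1) = 224.1
  A: 922 (inert)

2590 kmol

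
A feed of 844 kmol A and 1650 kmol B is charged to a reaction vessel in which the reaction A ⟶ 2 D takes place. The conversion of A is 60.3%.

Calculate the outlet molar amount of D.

1020 kmol

A reacted = 0.603 × 844 = 508.9 kmol; ν_A = −1, so ξ = 508.9/1 = 508.9 kmol.
Outlet amounts (n = n₀ + ν ξ):
  A: 844 − 1(508.9) = 335.1
  D: 0 + 2(508.9) = 1018
  B: 1650 (inert)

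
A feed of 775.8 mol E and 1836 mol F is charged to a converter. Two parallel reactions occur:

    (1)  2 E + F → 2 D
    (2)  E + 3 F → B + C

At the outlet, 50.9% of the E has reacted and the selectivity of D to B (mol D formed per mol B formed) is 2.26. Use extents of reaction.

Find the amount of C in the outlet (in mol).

Conversion of E: E consumed = 0.509 × 775.8 = 394.9 mol = 2ξ₁ + 1ξ₂.
Selectivity: 2ξ₁ / (1ξ₂) = 2.26 → ξ₁ = 1.13 ξ₂.
Substitute: (2·1.13 + 1) ξ₂ = 394.9 → ξ₂ = 121.1 mol, ξ₁ = 136.9 mol.
Outlet amounts (n = n₀ + Σ ν·ξ):
  E: 775.8 − 2(136.9) − 1(121.1) = 380.9
  F: 1836 − 1(136.9) − 3(121.1) = 1336
  D: 0 + 2(136.9) = 273.8
  B: 0 + 1(121.1) = 121.1
  C: 0 + 1(121.1) = 121.1

121 mol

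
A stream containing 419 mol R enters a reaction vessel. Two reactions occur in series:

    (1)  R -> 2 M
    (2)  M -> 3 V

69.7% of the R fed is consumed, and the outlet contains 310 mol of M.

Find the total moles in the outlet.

1260 mol

Conversion of R: R consumed = 1ξ₁ = 0.697 × 419 → ξ₁ = 292 mol.
M balance: n_M = 0 + 2ξ₁ − 1ξ₂ = 310 → ξ₂ = (2·292 − 310)/1 = 274.1 mol.
Outlet amounts (n = n₀ + Σ ν·ξ):
  R: 419 − 1(292) = 127
  M: 0 + 2(292) − 1(274.1) = 310
  V: 0 + 3(274.1) = 822.3
Total out = 127 + 310 + 822.3 = 1259 mol.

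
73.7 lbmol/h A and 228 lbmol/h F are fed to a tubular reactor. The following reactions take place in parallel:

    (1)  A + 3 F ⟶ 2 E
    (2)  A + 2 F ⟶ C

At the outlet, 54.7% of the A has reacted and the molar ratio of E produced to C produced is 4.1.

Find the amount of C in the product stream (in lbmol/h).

13.2 lbmol/h

Conversion of A: A consumed = 0.547 × 73.7 = 40.31 lbmol/h = 1ξ₁ + 1ξ₂.
Selectivity: 2ξ₁ / (1ξ₂) = 4.1 → ξ₁ = 2.05 ξ₂.
Substitute: (1·2.05 + 1) ξ₂ = 40.31 → ξ₂ = 13.22 lbmol/h, ξ₁ = 27.1 lbmol/h.
Outlet amounts (n = n₀ + Σ ν·ξ):
  A: 73.7 − 1(27.1) − 1(13.22) = 33.39
  F: 228 − 3(27.1) − 2(13.22) = 120.3
  E: 0 + 2(27.1) = 54.19
  C: 0 + 1(13.22) = 13.22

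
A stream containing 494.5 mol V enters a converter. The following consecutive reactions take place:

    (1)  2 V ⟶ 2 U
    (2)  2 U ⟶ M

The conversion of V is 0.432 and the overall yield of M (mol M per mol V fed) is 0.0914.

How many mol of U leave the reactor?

Conversion of V: V consumed = 2ξ₁ = 0.432 × 494.5 → ξ₁ = 106.8 mol.
Yield of M: 1ξ₂ / 494.5 = 0.0914 → ξ₂ = 45.2 mol.
Outlet amounts (n = n₀ + Σ ν·ξ):
  V: 494.5 − 2(106.8) = 280.9
  U: 0 + 2(106.8) − 2(45.2) = 123.2
  M: 0 + 1(45.2) = 45.2

123 mol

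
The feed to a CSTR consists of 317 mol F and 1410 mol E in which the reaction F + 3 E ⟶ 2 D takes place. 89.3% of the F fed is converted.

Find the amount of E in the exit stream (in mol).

F reacted = 0.893 × 317 = 283.1 mol; ν_F = −1, so ξ = 283.1/1 = 283.1 mol.
Outlet amounts (n = n₀ + ν ξ):
  F: 317 − 1(283.1) = 33.92
  E: 1410 − 3(283.1) = 560.8
  D: 0 + 2(283.1) = 566.2

561 mol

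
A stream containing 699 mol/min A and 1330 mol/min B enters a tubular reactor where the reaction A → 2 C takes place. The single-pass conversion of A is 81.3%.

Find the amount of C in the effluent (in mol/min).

A reacted = 0.813 × 699 = 568.3 mol/min; ν_A = −1, so ξ = 568.3/1 = 568.3 mol/min.
Outlet amounts (n = n₀ + ν ξ):
  A: 699 − 1(568.3) = 130.7
  C: 0 + 2(568.3) = 1137
  B: 1330 (inert)

1140 mol/min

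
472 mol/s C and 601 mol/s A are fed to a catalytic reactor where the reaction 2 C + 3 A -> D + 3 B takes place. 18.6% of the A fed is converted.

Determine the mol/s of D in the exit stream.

A reacted = 0.186 × 601 = 111.8 mol/s; ν_A = −3, so ξ = 111.8/3 = 37.26 mol/s.
Outlet amounts (n = n₀ + ν ξ):
  C: 472 − 2(37.26) = 397.5
  A: 601 − 3(37.26) = 489.2
  D: 0 + 1(37.26) = 37.26
  B: 0 + 3(37.26) = 111.8

37.3 mol/s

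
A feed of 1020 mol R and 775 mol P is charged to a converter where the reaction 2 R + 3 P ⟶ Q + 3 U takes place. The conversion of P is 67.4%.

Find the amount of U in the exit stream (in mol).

P reacted = 0.674 × 775 = 522.4 mol; ν_P = −3, so ξ = 522.4/3 = 174.1 mol.
Outlet amounts (n = n₀ + ν ξ):
  R: 1020 − 2(174.1) = 671.8
  P: 775 − 3(174.1) = 252.6
  Q: 0 + 1(174.1) = 174.1
  U: 0 + 3(174.1) = 522.4

522 mol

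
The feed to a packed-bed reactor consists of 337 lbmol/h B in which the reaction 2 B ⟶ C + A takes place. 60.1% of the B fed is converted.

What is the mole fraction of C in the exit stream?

0.3

B reacted = 0.601 × 337 = 202.5 lbmol/h; ν_B = −2, so ξ = 202.5/2 = 101.3 lbmol/h.
Outlet amounts (n = n₀ + ν ξ):
  B: 337 − 2(101.3) = 134.5
  C: 0 + 1(101.3) = 101.3
  A: 0 + 1(101.3) = 101.3
Total out = 337 lbmol/h; y_C = 101.3 / 337 = 0.3005.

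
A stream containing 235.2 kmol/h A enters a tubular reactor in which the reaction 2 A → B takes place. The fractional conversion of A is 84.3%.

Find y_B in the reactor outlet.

A reacted = 0.843 × 235.2 = 198.3 kmol/h; ν_A = −2, so ξ = 198.3/2 = 99.14 kmol/h.
Outlet amounts (n = n₀ + ν ξ):
  A: 235.2 − 2(99.14) = 36.93
  B: 0 + 1(99.14) = 99.14
Total out = 136.1 kmol/h; y_B = 99.14 / 136.1 = 0.7286.

0.729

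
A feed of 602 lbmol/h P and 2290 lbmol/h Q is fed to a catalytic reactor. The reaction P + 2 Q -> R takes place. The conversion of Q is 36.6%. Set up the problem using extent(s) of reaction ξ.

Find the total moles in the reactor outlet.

Q reacted = 0.366 × 2290 = 838.1 lbmol/h; ν_Q = −2, so ξ = 838.1/2 = 419.1 lbmol/h.
Outlet amounts (n = n₀ + ν ξ):
  P: 602 − 1(419.1) = 182.9
  Q: 2290 − 2(419.1) = 1452
  R: 0 + 1(419.1) = 419.1
Total out = 182.9 + 1452 + 419.1 = 2054 lbmol/h.

2050 lbmol/h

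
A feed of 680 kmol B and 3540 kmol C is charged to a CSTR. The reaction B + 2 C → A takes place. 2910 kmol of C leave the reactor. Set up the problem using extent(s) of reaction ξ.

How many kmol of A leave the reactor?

315 kmol

For C: n = n₀ − 2ξ → 2910 = 3540 − 2ξ, giving ξ = 315 kmol.
Outlet amounts (n = n₀ + ν ξ):
  B: 680 − 1(315) = 365
  C: 3540 − 2(315) = 2910
  A: 0 + 1(315) = 315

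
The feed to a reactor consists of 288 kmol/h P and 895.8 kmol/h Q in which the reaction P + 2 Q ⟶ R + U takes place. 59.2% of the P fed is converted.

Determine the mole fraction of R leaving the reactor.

P reacted = 0.592 × 288 = 170.5 kmol/h; ν_P = −1, so ξ = 170.5/1 = 170.5 kmol/h.
Outlet amounts (n = n₀ + ν ξ):
  P: 288 − 1(170.5) = 117.5
  Q: 895.8 − 2(170.5) = 554.8
  R: 0 + 1(170.5) = 170.5
  U: 0 + 1(170.5) = 170.5
Total out = 1013 kmol/h; y_R = 170.5 / 1013 = 0.1683.

0.168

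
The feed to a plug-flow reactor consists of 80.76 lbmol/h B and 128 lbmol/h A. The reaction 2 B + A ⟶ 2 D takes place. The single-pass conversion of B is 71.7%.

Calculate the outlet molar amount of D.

57.9 lbmol/h

B reacted = 0.717 × 80.76 = 57.9 lbmol/h; ν_B = −2, so ξ = 57.9/2 = 28.95 lbmol/h.
Outlet amounts (n = n₀ + ν ξ):
  B: 80.76 − 2(28.95) = 22.86
  A: 128 − 1(28.95) = 99.05
  D: 0 + 2(28.95) = 57.9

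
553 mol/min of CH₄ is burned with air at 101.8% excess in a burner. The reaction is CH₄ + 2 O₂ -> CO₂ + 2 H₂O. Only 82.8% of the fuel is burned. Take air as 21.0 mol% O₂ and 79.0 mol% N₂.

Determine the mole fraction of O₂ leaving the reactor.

Stoichiometric O₂ = 2 × 553 = 1106 mol/min; O₂ fed = 1106 × 2.018 = 2232 mol/min.
N₂ fed = 2232 × 79/21 = 8396 mol/min.
Fuel reacted = 0.828 × 553 → ξ = 457.9 mol/min.
Outlet (n = n₀ + ν ξ):
  CH₄: 553 − 1(457.9) = 95.12
  O₂: 2232 − 2(457.9) = 1316
  N₂: 8396 (inert)
  CO₂: 0 + 1(457.9) = 457.9
  H₂O: 0 + 2(457.9) = 915.8
Total out = 11180 mol/min; y_O₂ = 1316 / 11180 = 0.1177.

0.118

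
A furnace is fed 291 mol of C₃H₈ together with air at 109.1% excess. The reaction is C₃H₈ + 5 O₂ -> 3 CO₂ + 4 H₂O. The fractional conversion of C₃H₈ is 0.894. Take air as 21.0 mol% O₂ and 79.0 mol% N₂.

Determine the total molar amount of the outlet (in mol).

Stoichiometric O₂ = 5 × 291 = 1455 mol; O₂ fed = 1455 × 2.091 = 3042 mol.
N₂ fed = 3042 × 79/21 = 11450 mol.
Fuel reacted = 0.894 × 291 → ξ = 260.2 mol.
Outlet (n = n₀ + ν ξ):
  C₃H₈: 291 − 1(260.2) = 30.85
  O₂: 3042 − 5(260.2) = 1742
  N₂: 11450 (inert)
  CO₂: 0 + 3(260.2) = 780.5
  H₂O: 0 + 4(260.2) = 1041
Total out = 30.85 + 1742 + 11450 + 780.5 + 1041 = 15040 mol.

15000 mol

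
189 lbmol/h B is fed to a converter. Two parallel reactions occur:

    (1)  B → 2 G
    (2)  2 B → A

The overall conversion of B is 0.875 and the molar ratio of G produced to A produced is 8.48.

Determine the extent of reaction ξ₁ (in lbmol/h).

Conversion of B: B consumed = 0.875 × 189 = 165.4 lbmol/h = 1ξ₁ + 2ξ₂.
Selectivity: 2ξ₁ / (1ξ₂) = 8.48 → ξ₁ = 4.24 ξ₂.
Substitute: (1·4.24 + 2) ξ₂ = 165.4 → ξ₂ = 26.5 lbmol/h, ξ₁ = 112.4 lbmol/h.
Outlet amounts (n = n₀ + Σ ν·ξ):
  B: 189 − 1(112.4) − 2(26.5) = 23.62
  G: 0 + 2(112.4) = 224.7
  A: 0 + 1(26.5) = 26.5

ξ₁ = 112 lbmol/h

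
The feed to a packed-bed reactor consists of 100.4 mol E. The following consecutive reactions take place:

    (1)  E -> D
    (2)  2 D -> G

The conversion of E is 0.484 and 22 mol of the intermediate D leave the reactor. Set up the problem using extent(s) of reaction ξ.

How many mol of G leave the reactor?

13.3 mol

Conversion of E: E consumed = 1ξ₁ = 0.484 × 100.4 → ξ₁ = 48.59 mol.
D balance: n_D = 0 + 1ξ₁ − 2ξ₂ = 22 → ξ₂ = (1·48.59 − 22)/2 = 13.3 mol.
Outlet amounts (n = n₀ + Σ ν·ξ):
  E: 100.4 − 1(48.59) = 51.81
  D: 0 + 1(48.59) − 2(13.3) = 22
  G: 0 + 1(13.3) = 13.3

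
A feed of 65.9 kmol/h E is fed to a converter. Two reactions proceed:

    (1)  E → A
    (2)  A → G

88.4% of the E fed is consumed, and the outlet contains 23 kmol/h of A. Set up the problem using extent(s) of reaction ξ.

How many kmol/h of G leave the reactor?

Conversion of E: E consumed = 1ξ₁ = 0.884 × 65.9 → ξ₁ = 58.26 kmol/h.
A balance: n_A = 0 + 1ξ₁ − 1ξ₂ = 23 → ξ₂ = (1·58.26 − 23)/1 = 35.26 kmol/h.
Outlet amounts (n = n₀ + Σ ν·ξ):
  E: 65.9 − 1(58.26) = 7.644
  A: 0 + 1(58.26) − 1(35.26) = 23
  G: 0 + 1(35.26) = 35.26

35.3 kmol/h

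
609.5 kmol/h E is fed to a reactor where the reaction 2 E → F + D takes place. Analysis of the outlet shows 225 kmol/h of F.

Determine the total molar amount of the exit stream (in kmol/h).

For F: n = n₀ + 1ξ → 225 = 0 + 1ξ, giving ξ = 225 kmol/h.
Outlet amounts (n = n₀ + ν ξ):
  E: 609.5 − 2(225) = 159.5
  F: 0 + 1(225) = 225
  D: 0 + 1(225) = 225
Total out = 159.5 + 225 + 225 = 609.5 kmol/h.

610 kmol/h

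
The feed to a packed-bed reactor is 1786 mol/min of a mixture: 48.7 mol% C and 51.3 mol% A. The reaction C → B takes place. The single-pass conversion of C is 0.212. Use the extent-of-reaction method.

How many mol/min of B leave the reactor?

184 mol/min

C reacted = 0.212 × 869.8 = 184.4 mol/min; ν_C = −1, so ξ = 184.4/1 = 184.4 mol/min.
Outlet amounts (n = n₀ + ν ξ):
  C: 869.8 − 1(184.4) = 685.4
  B: 0 + 1(184.4) = 184.4
  A: 916.2 (inert)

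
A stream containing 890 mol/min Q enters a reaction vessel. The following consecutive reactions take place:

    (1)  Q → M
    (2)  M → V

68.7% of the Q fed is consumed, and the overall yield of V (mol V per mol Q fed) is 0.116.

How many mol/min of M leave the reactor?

Conversion of Q: Q consumed = 1ξ₁ = 0.687 × 890 → ξ₁ = 611.4 mol/min.
Yield of V: 1ξ₂ / 890 = 0.116 → ξ₂ = 103.2 mol/min.
Outlet amounts (n = n₀ + Σ ν·ξ):
  Q: 890 − 1(611.4) = 278.6
  M: 0 + 1(611.4) − 1(103.2) = 508.2
  V: 0 + 1(103.2) = 103.2

508 mol/min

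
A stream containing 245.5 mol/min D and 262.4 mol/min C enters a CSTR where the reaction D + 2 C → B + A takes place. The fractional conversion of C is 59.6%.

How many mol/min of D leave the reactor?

C reacted = 0.596 × 262.4 = 156.4 mol/min; ν_C = −2, so ξ = 156.4/2 = 78.2 mol/min.
Outlet amounts (n = n₀ + ν ξ):
  D: 245.5 − 1(78.2) = 167.3
  C: 262.4 − 2(78.2) = 106
  B: 0 + 1(78.2) = 78.2
  A: 0 + 1(78.2) = 78.2

167 mol/min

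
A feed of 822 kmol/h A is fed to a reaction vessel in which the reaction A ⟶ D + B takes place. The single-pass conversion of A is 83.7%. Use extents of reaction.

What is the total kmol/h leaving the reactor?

1510 kmol/h

A reacted = 0.837 × 822 = 688 kmol/h; ν_A = −1, so ξ = 688/1 = 688 kmol/h.
Outlet amounts (n = n₀ + ν ξ):
  A: 822 − 1(688) = 134
  D: 0 + 1(688) = 688
  B: 0 + 1(688) = 688
Total out = 134 + 688 + 688 = 1510 kmol/h.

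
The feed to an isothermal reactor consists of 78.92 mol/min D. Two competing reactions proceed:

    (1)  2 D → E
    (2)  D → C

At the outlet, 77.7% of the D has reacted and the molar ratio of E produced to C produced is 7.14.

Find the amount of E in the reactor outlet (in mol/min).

28.7 mol/min

Conversion of D: D consumed = 0.777 × 78.92 = 61.32 mol/min = 2ξ₁ + 1ξ₂.
Selectivity: 1ξ₁ / (1ξ₂) = 7.14 → ξ₁ = 7.14 ξ₂.
Substitute: (2·7.14 + 1) ξ₂ = 61.32 → ξ₂ = 4.013 mol/min, ξ₁ = 28.65 mol/min.
Outlet amounts (n = n₀ + Σ ν·ξ):
  D: 78.92 − 2(28.65) − 1(4.013) = 17.6
  E: 0 + 1(28.65) = 28.65
  C: 0 + 1(4.013) = 4.013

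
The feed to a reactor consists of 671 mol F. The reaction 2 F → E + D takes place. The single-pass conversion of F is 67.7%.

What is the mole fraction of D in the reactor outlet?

0.339

F reacted = 0.677 × 671 = 454.3 mol; ν_F = −2, so ξ = 454.3/2 = 227.1 mol.
Outlet amounts (n = n₀ + ν ξ):
  F: 671 − 2(227.1) = 216.7
  E: 0 + 1(227.1) = 227.1
  D: 0 + 1(227.1) = 227.1
Total out = 671 mol; y_D = 227.1 / 671 = 0.3385.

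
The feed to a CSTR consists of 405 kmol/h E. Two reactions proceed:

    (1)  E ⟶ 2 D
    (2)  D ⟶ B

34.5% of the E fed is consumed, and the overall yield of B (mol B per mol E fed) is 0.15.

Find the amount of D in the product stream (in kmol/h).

219 kmol/h

Conversion of E: E consumed = 1ξ₁ = 0.345 × 405 → ξ₁ = 139.7 kmol/h.
Yield of B: 1ξ₂ / 405 = 0.15 → ξ₂ = 60.75 kmol/h.
Outlet amounts (n = n₀ + Σ ν·ξ):
  E: 405 − 1(139.7) = 265.3
  D: 0 + 2(139.7) − 1(60.75) = 218.7
  B: 0 + 1(60.75) = 60.75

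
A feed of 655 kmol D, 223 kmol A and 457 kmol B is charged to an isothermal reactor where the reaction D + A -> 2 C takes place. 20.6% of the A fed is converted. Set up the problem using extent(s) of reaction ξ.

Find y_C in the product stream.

A reacted = 0.206 × 223 = 45.94 kmol; ν_A = −1, so ξ = 45.94/1 = 45.94 kmol.
Outlet amounts (n = n₀ + ν ξ):
  D: 655 − 1(45.94) = 609.1
  A: 223 − 1(45.94) = 177.1
  C: 0 + 2(45.94) = 91.88
  B: 457 (inert)
Total out = 1335 kmol; y_C = 91.88 / 1335 = 0.06882.

0.0688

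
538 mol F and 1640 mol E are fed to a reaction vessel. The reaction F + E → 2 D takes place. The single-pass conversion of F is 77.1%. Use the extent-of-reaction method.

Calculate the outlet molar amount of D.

830 mol

F reacted = 0.771 × 538 = 414.8 mol; ν_F = −1, so ξ = 414.8/1 = 414.8 mol.
Outlet amounts (n = n₀ + ν ξ):
  F: 538 − 1(414.8) = 123.2
  E: 1640 − 1(414.8) = 1225
  D: 0 + 2(414.8) = 829.6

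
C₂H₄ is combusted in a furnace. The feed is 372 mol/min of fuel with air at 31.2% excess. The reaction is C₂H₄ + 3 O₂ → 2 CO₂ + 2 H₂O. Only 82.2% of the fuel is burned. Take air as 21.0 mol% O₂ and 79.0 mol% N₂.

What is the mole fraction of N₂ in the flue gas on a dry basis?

0.818

Stoichiometric O₂ = 3 × 372 = 1116 mol/min; O₂ fed = 1116 × 1.312 = 1464 mol/min.
N₂ fed = 1464 × 79/21 = 5508 mol/min.
Fuel reacted = 0.822 × 372 → ξ = 305.8 mol/min.
Outlet (n = n₀ + ν ξ):
  C₂H₄: 372 − 1(305.8) = 66.22
  O₂: 1464 − 3(305.8) = 546.8
  N₂: 5508 (inert)
  CO₂: 0 + 2(305.8) = 611.6
  H₂O: 0 + 2(305.8) = 611.6
Dry total = 6733 mol/min; y_N₂ (dry) = 5508 / 6733 = 0.8181.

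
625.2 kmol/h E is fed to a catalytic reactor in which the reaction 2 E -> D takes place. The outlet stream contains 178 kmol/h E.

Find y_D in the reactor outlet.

For E: n = n₀ − 2ξ → 178 = 625.2 − 2ξ, giving ξ = 223.6 kmol/h.
Outlet amounts (n = n₀ + ν ξ):
  E: 625.2 − 2(223.6) = 178
  D: 0 + 1(223.6) = 223.6
Total out = 401.6 kmol/h; y_D = 223.6 / 401.6 = 0.5568.

0.557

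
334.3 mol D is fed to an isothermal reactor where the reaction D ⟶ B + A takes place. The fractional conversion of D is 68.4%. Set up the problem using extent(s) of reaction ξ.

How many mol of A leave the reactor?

229 mol

D reacted = 0.684 × 334.3 = 228.7 mol; ν_D = −1, so ξ = 228.7/1 = 228.7 mol.
Outlet amounts (n = n₀ + ν ξ):
  D: 334.3 − 1(228.7) = 105.6
  B: 0 + 1(228.7) = 228.7
  A: 0 + 1(228.7) = 228.7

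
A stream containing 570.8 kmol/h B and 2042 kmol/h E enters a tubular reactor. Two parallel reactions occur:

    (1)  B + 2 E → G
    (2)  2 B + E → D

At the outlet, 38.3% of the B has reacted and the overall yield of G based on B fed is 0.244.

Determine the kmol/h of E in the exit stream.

1720 kmol/h

Yield of G: 1ξ₁ / 570.8 = 0.244 → ξ₁ = 139.3 kmol/h.
Conversion of B: 1ξ₁ + 2ξ₂ = 0.383 × 570.8 = 218.6 → ξ₂ = 39.67 kmol/h.
Outlet amounts (n = n₀ + Σ ν·ξ):
  B: 570.8 − 1(139.3) − 2(39.67) = 352.2
  E: 2042 − 2(139.3) − 1(39.67) = 1724
  G: 0 + 1(139.3) = 139.3
  D: 0 + 1(39.67) = 39.67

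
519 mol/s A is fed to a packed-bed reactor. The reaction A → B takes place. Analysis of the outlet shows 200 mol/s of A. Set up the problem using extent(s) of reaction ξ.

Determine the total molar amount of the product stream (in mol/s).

519 mol/s

For A: n = n₀ − 1ξ → 200 = 519 − 1ξ, giving ξ = 319 mol/s.
Outlet amounts (n = n₀ + ν ξ):
  A: 519 − 1(319) = 200
  B: 0 + 1(319) = 319
Total out = 200 + 319 = 519 mol/s.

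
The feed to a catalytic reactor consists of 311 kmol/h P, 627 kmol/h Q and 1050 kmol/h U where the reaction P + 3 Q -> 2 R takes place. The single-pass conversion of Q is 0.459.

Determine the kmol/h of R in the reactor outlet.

Q reacted = 0.459 × 627 = 287.8 kmol/h; ν_Q = −3, so ξ = 287.8/3 = 95.93 kmol/h.
Outlet amounts (n = n₀ + ν ξ):
  P: 311 − 1(95.93) = 215.1
  Q: 627 − 3(95.93) = 339.2
  R: 0 + 2(95.93) = 191.9
  U: 1050 (inert)

192 kmol/h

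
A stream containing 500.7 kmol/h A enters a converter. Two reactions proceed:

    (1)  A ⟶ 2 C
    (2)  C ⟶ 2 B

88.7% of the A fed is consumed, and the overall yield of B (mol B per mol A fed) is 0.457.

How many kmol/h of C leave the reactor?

Conversion of A: A consumed = 1ξ₁ = 0.887 × 500.7 → ξ₁ = 444.1 kmol/h.
Yield of B: 2ξ₂ / 500.7 = 0.457 → ξ₂ = 114.4 kmol/h.
Outlet amounts (n = n₀ + Σ ν·ξ):
  A: 500.7 − 1(444.1) = 56.58
  C: 0 + 2(444.1) − 1(114.4) = 773.8
  B: 0 + 2(114.4) = 228.8

774 kmol/h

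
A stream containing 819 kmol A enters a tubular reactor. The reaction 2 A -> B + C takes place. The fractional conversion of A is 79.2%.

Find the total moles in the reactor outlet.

A reacted = 0.792 × 819 = 648.6 kmol; ν_A = −2, so ξ = 648.6/2 = 324.3 kmol.
Outlet amounts (n = n₀ + ν ξ):
  A: 819 − 2(324.3) = 170.4
  B: 0 + 1(324.3) = 324.3
  C: 0 + 1(324.3) = 324.3
Total out = 170.4 + 324.3 + 324.3 = 819 kmol.

819 kmol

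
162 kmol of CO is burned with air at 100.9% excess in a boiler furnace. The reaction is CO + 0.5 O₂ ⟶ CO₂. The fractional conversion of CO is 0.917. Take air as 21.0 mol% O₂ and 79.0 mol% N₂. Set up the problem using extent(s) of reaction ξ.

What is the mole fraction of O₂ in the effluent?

Stoichiometric O₂ = 0.5 × 162 = 81 kmol; O₂ fed = 81 × 2.009 = 162.7 kmol.
N₂ fed = 162.7 × 79/21 = 612.2 kmol.
Fuel reacted = 0.917 × 162 → ξ = 148.6 kmol.
Outlet (n = n₀ + ν ξ):
  CO: 162 − 1(148.6) = 13.45
  O₂: 162.7 − 0.5(148.6) = 88.45
  N₂: 612.2 (inert)
  CO₂: 0 + 1(148.6) = 148.6
Total out = 862.6 kmol; y_O₂ = 88.45 / 862.6 = 0.1025.

0.103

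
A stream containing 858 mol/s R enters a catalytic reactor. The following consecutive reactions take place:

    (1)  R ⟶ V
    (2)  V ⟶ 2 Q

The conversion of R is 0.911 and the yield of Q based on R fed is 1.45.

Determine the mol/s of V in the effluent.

160 mol/s

Conversion of R: R consumed = 1ξ₁ = 0.911 × 858 → ξ₁ = 781.6 mol/s.
Yield of Q: 2ξ₂ / 858 = 1.45 → ξ₂ = 622 mol/s.
Outlet amounts (n = n₀ + Σ ν·ξ):
  R: 858 − 1(781.6) = 76.36
  V: 0 + 1(781.6) − 1(622) = 159.6
  Q: 0 + 2(622) = 1244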